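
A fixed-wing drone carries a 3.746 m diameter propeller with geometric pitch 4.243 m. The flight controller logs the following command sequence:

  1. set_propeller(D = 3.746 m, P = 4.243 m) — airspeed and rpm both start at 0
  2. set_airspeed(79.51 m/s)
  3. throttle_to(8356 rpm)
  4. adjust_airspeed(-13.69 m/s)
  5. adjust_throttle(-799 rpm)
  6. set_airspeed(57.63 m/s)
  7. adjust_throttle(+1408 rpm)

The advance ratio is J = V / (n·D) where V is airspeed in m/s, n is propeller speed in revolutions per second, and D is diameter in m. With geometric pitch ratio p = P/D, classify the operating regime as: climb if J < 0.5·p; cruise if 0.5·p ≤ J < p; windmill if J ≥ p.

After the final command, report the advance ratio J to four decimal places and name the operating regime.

J = 0.1030, regime = climb

set_propeller: D = 3.746 m, P = 4.243 m (p = P/D = 1.132675); state ← (V=0, rpm=0)
set_airspeed(79.51): V ← 79.51 m/s
throttle_to(8356): rpm ← 8356
adjust_airspeed(-13.69): V ← 79.51 -13.69 = 65.82 m/s
adjust_throttle(-799): rpm ← 8356 -799 = 7557
set_airspeed(57.63): V ← 57.63 m/s
adjust_throttle(+1408): rpm ← 7557 +1408 = 8965
final state: V = 57.63 m/s, rpm = 8965 → n = rpm/60 = 149.416667 rev/s
J = V / (n·D) = 57.63 / (149.416667 × 3.746) = 0.102963
regime bands: climb J<0.5663 | cruise [0.5663, 1.1327) | windmill J≥1.1327
J = 0.1030 → climb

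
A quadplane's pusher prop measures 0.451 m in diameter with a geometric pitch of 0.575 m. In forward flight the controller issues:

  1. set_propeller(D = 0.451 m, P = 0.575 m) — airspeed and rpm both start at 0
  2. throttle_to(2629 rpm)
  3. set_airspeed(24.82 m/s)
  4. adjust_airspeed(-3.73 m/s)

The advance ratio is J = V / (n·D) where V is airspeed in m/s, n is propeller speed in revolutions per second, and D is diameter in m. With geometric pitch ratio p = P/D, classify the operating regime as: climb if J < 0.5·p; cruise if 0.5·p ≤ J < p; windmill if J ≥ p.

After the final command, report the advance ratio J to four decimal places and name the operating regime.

J = 1.0672, regime = cruise

set_propeller: D = 0.451 m, P = 0.575 m (p = P/D = 1.274945); state ← (V=0, rpm=0)
throttle_to(2629): rpm ← 2629
set_airspeed(24.82): V ← 24.82 m/s
adjust_airspeed(-3.73): V ← 24.82 -3.73 = 21.09 m/s
final state: V = 21.09 m/s, rpm = 2629 → n = rpm/60 = 43.816667 rev/s
J = V / (n·D) = 21.09 / (43.816667 × 0.451) = 1.067237
regime bands: climb J<0.6375 | cruise [0.6375, 1.2749) | windmill J≥1.2749
J = 1.0672 → cruise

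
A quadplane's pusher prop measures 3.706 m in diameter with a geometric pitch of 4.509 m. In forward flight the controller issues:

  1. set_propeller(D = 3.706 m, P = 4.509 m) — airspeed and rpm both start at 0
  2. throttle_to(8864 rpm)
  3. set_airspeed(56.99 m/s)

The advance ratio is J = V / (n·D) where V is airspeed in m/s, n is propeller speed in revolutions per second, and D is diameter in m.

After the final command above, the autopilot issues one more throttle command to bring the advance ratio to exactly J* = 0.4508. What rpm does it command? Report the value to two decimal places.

set_propeller: D = 3.706 m, P = 4.509 m (p = P/D = 1.216676); state ← (V=0, rpm=0)
throttle_to(8864): rpm ← 8864
set_airspeed(56.99): V ← 56.99 m/s
final state: V = 56.99 m/s, rpm = 8864 → n = rpm/60 = 147.733333 rev/s
target J* = 0.4508; solve J* = V/(n·D) for n: n = V/(J*·D) = 56.99/(0.4508 × 3.706) = 34.112169 rev/s
rpm = 60·n = 2046.730140

rpm = 2046.73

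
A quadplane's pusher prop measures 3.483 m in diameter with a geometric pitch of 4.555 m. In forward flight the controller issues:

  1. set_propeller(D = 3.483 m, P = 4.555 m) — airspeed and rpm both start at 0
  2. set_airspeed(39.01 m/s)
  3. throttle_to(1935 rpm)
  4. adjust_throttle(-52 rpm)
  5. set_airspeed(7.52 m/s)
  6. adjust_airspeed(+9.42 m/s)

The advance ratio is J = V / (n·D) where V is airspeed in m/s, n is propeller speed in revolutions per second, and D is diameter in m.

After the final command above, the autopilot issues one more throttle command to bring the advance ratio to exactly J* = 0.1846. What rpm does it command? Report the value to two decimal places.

set_propeller: D = 3.483 m, P = 4.555 m (p = P/D = 1.307781); state ← (V=0, rpm=0)
set_airspeed(39.01): V ← 39.01 m/s
throttle_to(1935): rpm ← 1935
adjust_throttle(-52): rpm ← 1935 -52 = 1883
set_airspeed(7.52): V ← 7.52 m/s
adjust_airspeed(+9.42): V ← 7.52 +9.42 = 16.94 m/s
final state: V = 16.94 m/s, rpm = 1883 → n = rpm/60 = 31.383333 rev/s
target J* = 0.1846; solve J* = V/(n·D) for n: n = V/(J*·D) = 16.94/(0.1846 × 3.483) = 26.346822 rev/s
rpm = 60·n = 1580.809311

rpm = 1580.81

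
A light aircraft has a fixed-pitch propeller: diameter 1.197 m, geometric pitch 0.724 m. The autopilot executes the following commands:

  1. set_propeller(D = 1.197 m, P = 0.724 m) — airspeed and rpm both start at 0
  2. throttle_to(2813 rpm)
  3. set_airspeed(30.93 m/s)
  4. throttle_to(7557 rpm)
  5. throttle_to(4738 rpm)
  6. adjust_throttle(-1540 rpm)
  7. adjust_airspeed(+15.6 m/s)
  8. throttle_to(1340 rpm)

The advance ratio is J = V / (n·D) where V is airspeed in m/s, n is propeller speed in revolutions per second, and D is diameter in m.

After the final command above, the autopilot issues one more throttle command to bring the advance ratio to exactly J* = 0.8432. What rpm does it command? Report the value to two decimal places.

rpm = 2766.05

set_propeller: D = 1.197 m, P = 0.724 m (p = P/D = 0.604845); state ← (V=0, rpm=0)
throttle_to(2813): rpm ← 2813
set_airspeed(30.93): V ← 30.93 m/s
throttle_to(7557): rpm ← 7557
throttle_to(4738): rpm ← 4738
adjust_throttle(-1540): rpm ← 4738 -1540 = 3198
adjust_airspeed(+15.6): V ← 30.93 +15.6 = 46.53 m/s
throttle_to(1340): rpm ← 1340
final state: V = 46.53 m/s, rpm = 1340 → n = rpm/60 = 22.333333 rev/s
target J* = 0.8432; solve J* = V/(n·D) for n: n = V/(J*·D) = 46.53/(0.8432 × 1.197) = 46.100783 rev/s
rpm = 60·n = 2766.046996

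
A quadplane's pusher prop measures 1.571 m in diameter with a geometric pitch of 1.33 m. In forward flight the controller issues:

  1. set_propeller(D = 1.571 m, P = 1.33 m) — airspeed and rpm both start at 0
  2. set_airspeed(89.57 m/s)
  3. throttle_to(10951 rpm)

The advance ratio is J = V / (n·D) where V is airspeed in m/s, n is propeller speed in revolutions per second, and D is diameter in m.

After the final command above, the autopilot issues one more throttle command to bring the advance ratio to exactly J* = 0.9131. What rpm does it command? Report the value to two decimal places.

set_propeller: D = 1.571 m, P = 1.33 m (p = P/D = 0.846595); state ← (V=0, rpm=0)
set_airspeed(89.57): V ← 89.57 m/s
throttle_to(10951): rpm ← 10951
final state: V = 89.57 m/s, rpm = 10951 → n = rpm/60 = 182.516667 rev/s
target J* = 0.9131; solve J* = V/(n·D) for n: n = V/(J*·D) = 89.57/(0.9131 × 1.571) = 62.440741 rev/s
rpm = 60·n = 3746.444444

rpm = 3746.44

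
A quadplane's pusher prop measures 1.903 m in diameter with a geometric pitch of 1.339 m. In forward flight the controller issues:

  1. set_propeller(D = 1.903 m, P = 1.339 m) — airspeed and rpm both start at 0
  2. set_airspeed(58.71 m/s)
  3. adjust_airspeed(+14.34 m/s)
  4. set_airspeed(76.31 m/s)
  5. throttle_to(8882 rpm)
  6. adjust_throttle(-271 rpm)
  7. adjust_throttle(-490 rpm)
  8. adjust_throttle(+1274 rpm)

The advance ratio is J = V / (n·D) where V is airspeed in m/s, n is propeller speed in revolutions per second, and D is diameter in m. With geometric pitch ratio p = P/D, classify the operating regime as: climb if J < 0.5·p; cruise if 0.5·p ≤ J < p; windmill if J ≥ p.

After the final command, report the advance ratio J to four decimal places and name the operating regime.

J = 0.2561, regime = climb

set_propeller: D = 1.903 m, P = 1.339 m (p = P/D = 0.703626); state ← (V=0, rpm=0)
set_airspeed(58.71): V ← 58.71 m/s
adjust_airspeed(+14.34): V ← 58.71 +14.34 = 73.05 m/s
set_airspeed(76.31): V ← 76.31 m/s
throttle_to(8882): rpm ← 8882
adjust_throttle(-271): rpm ← 8882 -271 = 8611
adjust_throttle(-490): rpm ← 8611 -490 = 8121
adjust_throttle(+1274): rpm ← 8121 +1274 = 9395
final state: V = 76.31 m/s, rpm = 9395 → n = rpm/60 = 156.583333 rev/s
J = V / (n·D) = 76.31 / (156.583333 × 1.903) = 0.256093
regime bands: climb J<0.3518 | cruise [0.3518, 0.7036) | windmill J≥0.7036
J = 0.2561 → climb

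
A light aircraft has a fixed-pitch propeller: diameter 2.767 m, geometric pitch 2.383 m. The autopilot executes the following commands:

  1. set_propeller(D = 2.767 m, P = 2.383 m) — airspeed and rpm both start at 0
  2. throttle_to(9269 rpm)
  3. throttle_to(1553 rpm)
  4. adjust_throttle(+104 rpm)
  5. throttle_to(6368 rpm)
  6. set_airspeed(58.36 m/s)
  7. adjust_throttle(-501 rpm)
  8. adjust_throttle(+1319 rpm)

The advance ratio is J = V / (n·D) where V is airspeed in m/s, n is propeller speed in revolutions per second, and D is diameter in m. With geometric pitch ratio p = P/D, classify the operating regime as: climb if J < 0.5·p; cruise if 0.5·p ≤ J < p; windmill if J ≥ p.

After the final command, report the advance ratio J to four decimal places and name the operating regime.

set_propeller: D = 2.767 m, P = 2.383 m (p = P/D = 0.861222); state ← (V=0, rpm=0)
throttle_to(9269): rpm ← 9269
throttle_to(1553): rpm ← 1553
adjust_throttle(+104): rpm ← 1553 +104 = 1657
throttle_to(6368): rpm ← 6368
set_airspeed(58.36): V ← 58.36 m/s
adjust_throttle(-501): rpm ← 6368 -501 = 5867
adjust_throttle(+1319): rpm ← 5867 +1319 = 7186
final state: V = 58.36 m/s, rpm = 7186 → n = rpm/60 = 119.766667 rev/s
J = V / (n·D) = 58.36 / (119.766667 × 2.767) = 0.176104
regime bands: climb J<0.4306 | cruise [0.4306, 0.8612) | windmill J≥0.8612
J = 0.1761 → climb

J = 0.1761, regime = climb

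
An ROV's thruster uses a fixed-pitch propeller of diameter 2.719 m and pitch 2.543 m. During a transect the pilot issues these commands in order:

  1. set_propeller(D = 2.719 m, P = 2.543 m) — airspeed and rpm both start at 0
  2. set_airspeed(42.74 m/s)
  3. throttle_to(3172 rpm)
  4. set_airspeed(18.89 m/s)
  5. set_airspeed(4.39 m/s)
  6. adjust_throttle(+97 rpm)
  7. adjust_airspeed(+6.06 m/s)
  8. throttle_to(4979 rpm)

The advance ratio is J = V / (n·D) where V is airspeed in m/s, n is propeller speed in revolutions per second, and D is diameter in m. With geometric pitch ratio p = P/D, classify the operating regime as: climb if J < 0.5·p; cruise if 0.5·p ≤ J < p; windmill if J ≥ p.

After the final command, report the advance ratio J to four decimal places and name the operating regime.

set_propeller: D = 2.719 m, P = 2.543 m (p = P/D = 0.935270); state ← (V=0, rpm=0)
set_airspeed(42.74): V ← 42.74 m/s
throttle_to(3172): rpm ← 3172
set_airspeed(18.89): V ← 18.89 m/s
set_airspeed(4.39): V ← 4.39 m/s
adjust_throttle(+97): rpm ← 3172 +97 = 3269
adjust_airspeed(+6.06): V ← 4.39 +6.06 = 10.45 m/s
throttle_to(4979): rpm ← 4979
final state: V = 10.45 m/s, rpm = 4979 → n = rpm/60 = 82.983333 rev/s
J = V / (n·D) = 10.45 / (82.983333 × 2.719) = 0.046314
regime bands: climb J<0.4676 | cruise [0.4676, 0.9353) | windmill J≥0.9353
J = 0.0463 → climb

J = 0.0463, regime = climb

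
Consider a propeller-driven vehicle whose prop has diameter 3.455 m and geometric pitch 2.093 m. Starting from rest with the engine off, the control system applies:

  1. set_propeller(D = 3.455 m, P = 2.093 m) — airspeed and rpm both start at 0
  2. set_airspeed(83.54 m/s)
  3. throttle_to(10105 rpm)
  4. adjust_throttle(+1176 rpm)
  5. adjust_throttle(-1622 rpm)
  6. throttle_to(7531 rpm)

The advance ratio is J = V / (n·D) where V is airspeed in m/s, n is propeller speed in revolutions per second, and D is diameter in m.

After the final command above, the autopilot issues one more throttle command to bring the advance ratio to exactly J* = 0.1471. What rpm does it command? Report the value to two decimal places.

set_propeller: D = 3.455 m, P = 2.093 m (p = P/D = 0.605789); state ← (V=0, rpm=0)
set_airspeed(83.54): V ← 83.54 m/s
throttle_to(10105): rpm ← 10105
adjust_throttle(+1176): rpm ← 10105 +1176 = 11281
adjust_throttle(-1622): rpm ← 11281 -1622 = 9659
throttle_to(7531): rpm ← 7531
final state: V = 83.54 m/s, rpm = 7531 → n = rpm/60 = 125.516667 rev/s
target J* = 0.1471; solve J* = V/(n·D) for n: n = V/(J*·D) = 83.54/(0.1471 × 3.455) = 164.374236 rev/s
rpm = 60·n = 9862.454142

rpm = 9862.45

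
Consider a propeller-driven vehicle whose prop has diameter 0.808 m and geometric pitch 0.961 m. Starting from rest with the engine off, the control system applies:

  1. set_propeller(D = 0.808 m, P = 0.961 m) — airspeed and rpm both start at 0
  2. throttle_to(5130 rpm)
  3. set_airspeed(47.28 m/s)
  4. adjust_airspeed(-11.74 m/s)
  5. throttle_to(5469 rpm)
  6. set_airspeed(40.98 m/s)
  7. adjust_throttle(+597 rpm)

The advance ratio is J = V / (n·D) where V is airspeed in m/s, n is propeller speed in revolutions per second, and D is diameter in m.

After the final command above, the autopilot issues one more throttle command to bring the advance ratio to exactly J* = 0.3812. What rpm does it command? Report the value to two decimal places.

set_propeller: D = 0.808 m, P = 0.961 m (p = P/D = 1.189356); state ← (V=0, rpm=0)
throttle_to(5130): rpm ← 5130
set_airspeed(47.28): V ← 47.28 m/s
adjust_airspeed(-11.74): V ← 47.28 -11.74 = 35.54 m/s
throttle_to(5469): rpm ← 5469
set_airspeed(40.98): V ← 40.98 m/s
adjust_throttle(+597): rpm ← 5469 +597 = 6066
final state: V = 40.98 m/s, rpm = 6066 → n = rpm/60 = 101.100000 rev/s
target J* = 0.3812; solve J* = V/(n·D) for n: n = V/(J*·D) = 40.98/(0.3812 × 0.808) = 133.047801 rev/s
rpm = 60·n = 7982.868066

rpm = 7982.87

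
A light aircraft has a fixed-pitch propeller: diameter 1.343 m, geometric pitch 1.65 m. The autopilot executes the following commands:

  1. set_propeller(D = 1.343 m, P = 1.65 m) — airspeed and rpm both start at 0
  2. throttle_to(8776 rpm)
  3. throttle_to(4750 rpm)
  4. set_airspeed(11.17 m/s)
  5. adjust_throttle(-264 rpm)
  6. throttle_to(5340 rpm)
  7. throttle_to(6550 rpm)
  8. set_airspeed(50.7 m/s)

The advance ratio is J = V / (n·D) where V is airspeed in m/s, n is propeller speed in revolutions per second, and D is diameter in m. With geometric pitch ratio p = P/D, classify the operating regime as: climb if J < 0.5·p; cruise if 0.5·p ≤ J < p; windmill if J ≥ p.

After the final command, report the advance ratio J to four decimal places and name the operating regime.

set_propeller: D = 1.343 m, P = 1.65 m (p = P/D = 1.228593); state ← (V=0, rpm=0)
throttle_to(8776): rpm ← 8776
throttle_to(4750): rpm ← 4750
set_airspeed(11.17): V ← 11.17 m/s
adjust_throttle(-264): rpm ← 4750 -264 = 4486
throttle_to(5340): rpm ← 5340
throttle_to(6550): rpm ← 6550
set_airspeed(50.7): V ← 50.7 m/s
final state: V = 50.7 m/s, rpm = 6550 → n = rpm/60 = 109.166667 rev/s
J = V / (n·D) = 50.7 / (109.166667 × 1.343) = 0.345813
regime bands: climb J<0.6143 | cruise [0.6143, 1.2286) | windmill J≥1.2286
J = 0.3458 → climb

J = 0.3458, regime = climb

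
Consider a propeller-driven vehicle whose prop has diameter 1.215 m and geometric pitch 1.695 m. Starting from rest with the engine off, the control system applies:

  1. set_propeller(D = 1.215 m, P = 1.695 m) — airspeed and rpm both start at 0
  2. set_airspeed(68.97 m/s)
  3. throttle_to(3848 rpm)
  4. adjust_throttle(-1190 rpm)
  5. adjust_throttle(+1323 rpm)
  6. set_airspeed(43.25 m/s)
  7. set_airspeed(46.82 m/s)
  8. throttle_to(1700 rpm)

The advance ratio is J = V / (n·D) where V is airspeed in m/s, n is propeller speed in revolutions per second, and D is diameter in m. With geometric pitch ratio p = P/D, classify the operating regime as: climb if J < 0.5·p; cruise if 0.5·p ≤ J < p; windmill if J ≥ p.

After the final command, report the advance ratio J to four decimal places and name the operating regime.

set_propeller: D = 1.215 m, P = 1.695 m (p = P/D = 1.395062); state ← (V=0, rpm=0)
set_airspeed(68.97): V ← 68.97 m/s
throttle_to(3848): rpm ← 3848
adjust_throttle(-1190): rpm ← 3848 -1190 = 2658
adjust_throttle(+1323): rpm ← 2658 +1323 = 3981
set_airspeed(43.25): V ← 43.25 m/s
set_airspeed(46.82): V ← 46.82 m/s
throttle_to(1700): rpm ← 1700
final state: V = 46.82 m/s, rpm = 1700 → n = rpm/60 = 28.333333 rev/s
J = V / (n·D) = 46.82 / (28.333333 × 1.215) = 1.360058
regime bands: climb J<0.6975 | cruise [0.6975, 1.3951) | windmill J≥1.3951
J = 1.3601 → cruise

J = 1.3601, regime = cruise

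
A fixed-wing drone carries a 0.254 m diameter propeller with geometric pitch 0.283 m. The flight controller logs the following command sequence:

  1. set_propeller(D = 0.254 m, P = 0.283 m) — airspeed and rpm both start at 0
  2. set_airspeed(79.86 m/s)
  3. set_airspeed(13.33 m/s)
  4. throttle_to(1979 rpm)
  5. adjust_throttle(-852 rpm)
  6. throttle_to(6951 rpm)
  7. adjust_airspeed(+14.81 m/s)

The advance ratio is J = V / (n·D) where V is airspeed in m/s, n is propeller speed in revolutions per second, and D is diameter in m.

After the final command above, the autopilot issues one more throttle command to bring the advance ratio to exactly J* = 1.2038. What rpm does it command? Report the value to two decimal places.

set_propeller: D = 0.254 m, P = 0.283 m (p = P/D = 1.114173); state ← (V=0, rpm=0)
set_airspeed(79.86): V ← 79.86 m/s
set_airspeed(13.33): V ← 13.33 m/s
throttle_to(1979): rpm ← 1979
adjust_throttle(-852): rpm ← 1979 -852 = 1127
throttle_to(6951): rpm ← 6951
adjust_airspeed(+14.81): V ← 13.33 +14.81 = 28.14 m/s
final state: V = 28.14 m/s, rpm = 6951 → n = rpm/60 = 115.850000 rev/s
target J* = 1.2038; solve J* = V/(n·D) for n: n = V/(J*·D) = 28.14/(1.2038 × 0.254) = 92.031402 rev/s
rpm = 60·n = 5521.884112

rpm = 5521.88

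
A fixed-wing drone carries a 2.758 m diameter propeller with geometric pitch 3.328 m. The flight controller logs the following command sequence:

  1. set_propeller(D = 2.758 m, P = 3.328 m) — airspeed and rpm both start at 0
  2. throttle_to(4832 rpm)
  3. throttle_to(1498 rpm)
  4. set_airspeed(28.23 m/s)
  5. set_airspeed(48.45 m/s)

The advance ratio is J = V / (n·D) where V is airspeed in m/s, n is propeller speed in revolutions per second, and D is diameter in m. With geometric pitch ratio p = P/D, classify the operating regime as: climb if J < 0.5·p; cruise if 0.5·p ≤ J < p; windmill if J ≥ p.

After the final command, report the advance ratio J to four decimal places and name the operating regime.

set_propeller: D = 2.758 m, P = 3.328 m (p = P/D = 1.206672); state ← (V=0, rpm=0)
throttle_to(4832): rpm ← 4832
throttle_to(1498): rpm ← 1498
set_airspeed(28.23): V ← 28.23 m/s
set_airspeed(48.45): V ← 48.45 m/s
final state: V = 48.45 m/s, rpm = 1498 → n = rpm/60 = 24.966667 rev/s
J = V / (n·D) = 48.45 / (24.966667 × 2.758) = 0.703621
regime bands: climb J<0.6033 | cruise [0.6033, 1.2067) | windmill J≥1.2067
J = 0.7036 → cruise

J = 0.7036, regime = cruise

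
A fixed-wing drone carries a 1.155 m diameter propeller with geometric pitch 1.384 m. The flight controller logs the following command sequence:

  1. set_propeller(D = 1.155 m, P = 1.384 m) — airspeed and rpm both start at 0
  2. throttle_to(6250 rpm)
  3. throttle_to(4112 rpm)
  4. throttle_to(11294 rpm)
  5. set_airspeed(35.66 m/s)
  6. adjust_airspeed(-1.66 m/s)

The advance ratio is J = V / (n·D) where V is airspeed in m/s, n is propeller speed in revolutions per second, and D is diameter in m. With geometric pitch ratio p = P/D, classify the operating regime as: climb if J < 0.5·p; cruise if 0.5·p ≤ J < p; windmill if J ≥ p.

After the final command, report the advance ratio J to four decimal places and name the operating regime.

set_propeller: D = 1.155 m, P = 1.384 m (p = P/D = 1.198268); state ← (V=0, rpm=0)
throttle_to(6250): rpm ← 6250
throttle_to(4112): rpm ← 4112
throttle_to(11294): rpm ← 11294
set_airspeed(35.66): V ← 35.66 m/s
adjust_airspeed(-1.66): V ← 35.66 -1.66 = 34 m/s
final state: V = 34 m/s, rpm = 11294 → n = rpm/60 = 188.233333 rev/s
J = V / (n·D) = 34 / (188.233333 × 1.155) = 0.156387
regime bands: climb J<0.5991 | cruise [0.5991, 1.1983) | windmill J≥1.1983
J = 0.1564 → climb

J = 0.1564, regime = climb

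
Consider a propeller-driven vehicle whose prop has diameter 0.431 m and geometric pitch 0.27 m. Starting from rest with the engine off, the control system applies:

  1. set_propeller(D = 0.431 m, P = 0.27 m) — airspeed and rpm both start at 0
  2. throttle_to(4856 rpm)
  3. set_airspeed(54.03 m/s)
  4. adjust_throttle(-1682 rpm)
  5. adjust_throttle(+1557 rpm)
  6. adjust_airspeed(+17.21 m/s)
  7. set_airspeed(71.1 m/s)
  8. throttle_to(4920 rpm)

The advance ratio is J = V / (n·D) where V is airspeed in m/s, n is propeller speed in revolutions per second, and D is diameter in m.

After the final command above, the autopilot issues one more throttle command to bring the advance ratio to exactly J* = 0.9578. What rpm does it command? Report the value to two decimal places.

rpm = 10334.01

set_propeller: D = 0.431 m, P = 0.27 m (p = P/D = 0.626450); state ← (V=0, rpm=0)
throttle_to(4856): rpm ← 4856
set_airspeed(54.03): V ← 54.03 m/s
adjust_throttle(-1682): rpm ← 4856 -1682 = 3174
adjust_throttle(+1557): rpm ← 3174 +1557 = 4731
adjust_airspeed(+17.21): V ← 54.03 +17.21 = 71.24 m/s
set_airspeed(71.1): V ← 71.1 m/s
throttle_to(4920): rpm ← 4920
final state: V = 71.1 m/s, rpm = 4920 → n = rpm/60 = 82.000000 rev/s
target J* = 0.9578; solve J* = V/(n·D) for n: n = V/(J*·D) = 71.1/(0.9578 × 0.431) = 172.233449 rev/s
rpm = 60·n = 10334.006925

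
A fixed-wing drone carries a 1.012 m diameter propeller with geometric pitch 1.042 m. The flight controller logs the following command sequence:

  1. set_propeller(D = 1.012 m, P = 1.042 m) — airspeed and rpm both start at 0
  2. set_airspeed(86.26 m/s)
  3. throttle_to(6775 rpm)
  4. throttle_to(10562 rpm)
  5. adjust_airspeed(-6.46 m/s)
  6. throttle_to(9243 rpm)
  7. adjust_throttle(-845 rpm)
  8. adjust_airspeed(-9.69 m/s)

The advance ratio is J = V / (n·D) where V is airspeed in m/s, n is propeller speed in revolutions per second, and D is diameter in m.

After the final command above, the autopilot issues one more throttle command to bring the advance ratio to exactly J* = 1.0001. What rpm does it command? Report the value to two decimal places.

set_propeller: D = 1.012 m, P = 1.042 m (p = P/D = 1.029644); state ← (V=0, rpm=0)
set_airspeed(86.26): V ← 86.26 m/s
throttle_to(6775): rpm ← 6775
throttle_to(10562): rpm ← 10562
adjust_airspeed(-6.46): V ← 86.26 -6.46 = 79.8 m/s
throttle_to(9243): rpm ← 9243
adjust_throttle(-845): rpm ← 9243 -845 = 8398
adjust_airspeed(-9.69): V ← 79.8 -9.69 = 70.11 m/s
final state: V = 70.11 m/s, rpm = 8398 → n = rpm/60 = 139.966667 rev/s
target J* = 1.0001; solve J* = V/(n·D) for n: n = V/(J*·D) = 70.11/(1.0001 × 1.012) = 69.271729 rev/s
rpm = 60·n = 4156.303737

rpm = 4156.30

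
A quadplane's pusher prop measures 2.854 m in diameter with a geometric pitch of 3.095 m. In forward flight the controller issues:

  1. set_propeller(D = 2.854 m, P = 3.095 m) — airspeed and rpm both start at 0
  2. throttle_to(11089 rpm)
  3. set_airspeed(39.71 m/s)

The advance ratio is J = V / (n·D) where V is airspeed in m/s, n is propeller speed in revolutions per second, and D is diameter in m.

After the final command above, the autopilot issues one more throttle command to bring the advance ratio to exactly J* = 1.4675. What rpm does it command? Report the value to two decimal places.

rpm = 568.88

set_propeller: D = 2.854 m, P = 3.095 m (p = P/D = 1.084443); state ← (V=0, rpm=0)
throttle_to(11089): rpm ← 11089
set_airspeed(39.71): V ← 39.71 m/s
final state: V = 39.71 m/s, rpm = 11089 → n = rpm/60 = 184.816667 rev/s
target J* = 1.4675; solve J* = V/(n·D) for n: n = V/(J*·D) = 39.71/(1.4675 × 2.854) = 9.481298 rev/s
rpm = 60·n = 568.877895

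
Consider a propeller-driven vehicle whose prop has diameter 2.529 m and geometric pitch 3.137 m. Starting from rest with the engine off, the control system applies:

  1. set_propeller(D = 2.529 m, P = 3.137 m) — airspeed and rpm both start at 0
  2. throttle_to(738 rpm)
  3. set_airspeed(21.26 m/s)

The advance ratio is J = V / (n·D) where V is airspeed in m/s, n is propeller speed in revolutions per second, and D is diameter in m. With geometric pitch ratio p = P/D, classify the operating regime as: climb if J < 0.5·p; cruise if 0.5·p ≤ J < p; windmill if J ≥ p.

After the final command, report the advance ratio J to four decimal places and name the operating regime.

J = 0.6835, regime = cruise

set_propeller: D = 2.529 m, P = 3.137 m (p = P/D = 1.240411); state ← (V=0, rpm=0)
throttle_to(738): rpm ← 738
set_airspeed(21.26): V ← 21.26 m/s
final state: V = 21.26 m/s, rpm = 738 → n = rpm/60 = 12.300000 rev/s
J = V / (n·D) = 21.26 / (12.300000 × 2.529) = 0.683454
regime bands: climb J<0.6202 | cruise [0.6202, 1.2404) | windmill J≥1.2404
J = 0.6835 → cruise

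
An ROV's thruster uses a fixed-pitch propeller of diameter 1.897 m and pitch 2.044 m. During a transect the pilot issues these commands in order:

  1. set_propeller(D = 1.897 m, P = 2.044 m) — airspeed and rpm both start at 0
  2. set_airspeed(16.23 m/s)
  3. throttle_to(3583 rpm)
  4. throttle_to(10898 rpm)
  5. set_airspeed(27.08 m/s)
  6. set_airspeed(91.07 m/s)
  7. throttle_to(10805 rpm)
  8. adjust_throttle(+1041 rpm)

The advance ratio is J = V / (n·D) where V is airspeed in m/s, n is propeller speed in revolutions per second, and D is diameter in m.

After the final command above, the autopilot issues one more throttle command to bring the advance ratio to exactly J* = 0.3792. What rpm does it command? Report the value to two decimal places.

set_propeller: D = 1.897 m, P = 2.044 m (p = P/D = 1.077491); state ← (V=0, rpm=0)
set_airspeed(16.23): V ← 16.23 m/s
throttle_to(3583): rpm ← 3583
throttle_to(10898): rpm ← 10898
set_airspeed(27.08): V ← 27.08 m/s
set_airspeed(91.07): V ← 91.07 m/s
throttle_to(10805): rpm ← 10805
adjust_throttle(+1041): rpm ← 10805 +1041 = 11846
final state: V = 91.07 m/s, rpm = 11846 → n = rpm/60 = 197.433333 rev/s
target J* = 0.3792; solve J* = V/(n·D) for n: n = V/(J*·D) = 91.07/(0.3792 × 1.897) = 126.601741 rev/s
rpm = 60·n = 7596.104442

rpm = 7596.10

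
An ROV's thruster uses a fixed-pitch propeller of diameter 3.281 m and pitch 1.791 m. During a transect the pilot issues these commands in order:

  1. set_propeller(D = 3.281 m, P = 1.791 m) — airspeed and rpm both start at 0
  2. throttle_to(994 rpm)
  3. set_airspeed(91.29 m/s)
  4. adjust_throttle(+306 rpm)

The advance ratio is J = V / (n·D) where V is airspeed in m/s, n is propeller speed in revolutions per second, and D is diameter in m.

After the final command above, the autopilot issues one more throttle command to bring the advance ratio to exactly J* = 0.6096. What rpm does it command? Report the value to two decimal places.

set_propeller: D = 3.281 m, P = 1.791 m (p = P/D = 0.545870); state ← (V=0, rpm=0)
throttle_to(994): rpm ← 994
set_airspeed(91.29): V ← 91.29 m/s
adjust_throttle(+306): rpm ← 994 +306 = 1300
final state: V = 91.29 m/s, rpm = 1300 → n = rpm/60 = 21.666667 rev/s
target J* = 0.6096; solve J* = V/(n·D) for n: n = V/(J*·D) = 91.29/(0.6096 × 3.281) = 45.642773 rev/s
rpm = 60·n = 2738.566358

rpm = 2738.57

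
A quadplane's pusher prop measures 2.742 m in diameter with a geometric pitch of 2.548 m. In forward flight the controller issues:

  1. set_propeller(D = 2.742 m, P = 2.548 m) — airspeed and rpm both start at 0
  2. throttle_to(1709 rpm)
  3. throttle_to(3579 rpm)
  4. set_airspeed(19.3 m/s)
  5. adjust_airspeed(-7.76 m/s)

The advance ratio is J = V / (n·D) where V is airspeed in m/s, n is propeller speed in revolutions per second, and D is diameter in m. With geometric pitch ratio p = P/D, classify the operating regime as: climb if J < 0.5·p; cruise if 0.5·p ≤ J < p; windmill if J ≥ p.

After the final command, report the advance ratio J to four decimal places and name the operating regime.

set_propeller: D = 2.742 m, P = 2.548 m (p = P/D = 0.929249); state ← (V=0, rpm=0)
throttle_to(1709): rpm ← 1709
throttle_to(3579): rpm ← 3579
set_airspeed(19.3): V ← 19.3 m/s
adjust_airspeed(-7.76): V ← 19.3 -7.76 = 11.54 m/s
final state: V = 11.54 m/s, rpm = 3579 → n = rpm/60 = 59.650000 rev/s
J = V / (n·D) = 11.54 / (59.650000 × 2.742) = 0.070555
regime bands: climb J<0.4646 | cruise [0.4646, 0.9292) | windmill J≥0.9292
J = 0.0706 → climb

J = 0.0706, regime = climb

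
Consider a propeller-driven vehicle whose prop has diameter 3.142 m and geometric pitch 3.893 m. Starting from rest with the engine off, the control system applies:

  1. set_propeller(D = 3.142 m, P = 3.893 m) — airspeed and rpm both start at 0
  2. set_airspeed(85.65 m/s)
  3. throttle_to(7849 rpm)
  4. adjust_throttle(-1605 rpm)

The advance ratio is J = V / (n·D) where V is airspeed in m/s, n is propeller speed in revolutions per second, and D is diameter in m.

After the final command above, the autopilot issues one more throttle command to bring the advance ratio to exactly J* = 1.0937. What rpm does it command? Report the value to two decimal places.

rpm = 1495.46

set_propeller: D = 3.142 m, P = 3.893 m (p = P/D = 1.239020); state ← (V=0, rpm=0)
set_airspeed(85.65): V ← 85.65 m/s
throttle_to(7849): rpm ← 7849
adjust_throttle(-1605): rpm ← 7849 -1605 = 6244
final state: V = 85.65 m/s, rpm = 6244 → n = rpm/60 = 104.066667 rev/s
target J* = 1.0937; solve J* = V/(n·D) for n: n = V/(J*·D) = 85.65/(1.0937 × 3.142) = 24.924300 rev/s
rpm = 60·n = 1495.458016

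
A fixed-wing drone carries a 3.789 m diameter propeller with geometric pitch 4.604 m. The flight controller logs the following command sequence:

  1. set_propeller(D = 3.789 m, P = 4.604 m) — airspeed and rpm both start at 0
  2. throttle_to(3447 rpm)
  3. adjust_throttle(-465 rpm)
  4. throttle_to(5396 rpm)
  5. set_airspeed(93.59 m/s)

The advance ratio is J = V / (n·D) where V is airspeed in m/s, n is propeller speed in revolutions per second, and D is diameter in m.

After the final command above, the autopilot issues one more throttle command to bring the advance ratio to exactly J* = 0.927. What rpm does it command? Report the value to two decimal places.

set_propeller: D = 3.789 m, P = 4.604 m (p = P/D = 1.215096); state ← (V=0, rpm=0)
throttle_to(3447): rpm ← 3447
adjust_throttle(-465): rpm ← 3447 -465 = 2982
throttle_to(5396): rpm ← 5396
set_airspeed(93.59): V ← 93.59 m/s
final state: V = 93.59 m/s, rpm = 5396 → n = rpm/60 = 89.933333 rev/s
target J* = 0.927; solve J* = V/(n·D) for n: n = V/(J*·D) = 93.59/(0.927 × 3.789) = 26.645576 rev/s
rpm = 60·n = 1598.734542

rpm = 1598.73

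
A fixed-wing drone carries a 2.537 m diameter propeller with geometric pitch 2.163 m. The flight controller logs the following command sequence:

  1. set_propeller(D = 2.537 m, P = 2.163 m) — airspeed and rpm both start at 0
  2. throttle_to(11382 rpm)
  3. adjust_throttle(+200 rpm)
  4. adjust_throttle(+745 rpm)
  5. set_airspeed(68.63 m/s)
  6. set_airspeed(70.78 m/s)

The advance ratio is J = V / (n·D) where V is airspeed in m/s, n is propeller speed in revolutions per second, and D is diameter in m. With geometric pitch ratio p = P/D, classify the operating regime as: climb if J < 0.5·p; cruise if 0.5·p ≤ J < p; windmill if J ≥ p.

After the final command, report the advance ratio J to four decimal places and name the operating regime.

set_propeller: D = 2.537 m, P = 2.163 m (p = P/D = 0.852582); state ← (V=0, rpm=0)
throttle_to(11382): rpm ← 11382
adjust_throttle(+200): rpm ← 11382 +200 = 11582
adjust_throttle(+745): rpm ← 11582 +745 = 12327
set_airspeed(68.63): V ← 68.63 m/s
set_airspeed(70.78): V ← 70.78 m/s
final state: V = 70.78 m/s, rpm = 12327 → n = rpm/60 = 205.450000 rev/s
J = V / (n·D) = 70.78 / (205.450000 × 2.537) = 0.135795
regime bands: climb J<0.4263 | cruise [0.4263, 0.8526) | windmill J≥0.8526
J = 0.1358 → climb

J = 0.1358, regime = climb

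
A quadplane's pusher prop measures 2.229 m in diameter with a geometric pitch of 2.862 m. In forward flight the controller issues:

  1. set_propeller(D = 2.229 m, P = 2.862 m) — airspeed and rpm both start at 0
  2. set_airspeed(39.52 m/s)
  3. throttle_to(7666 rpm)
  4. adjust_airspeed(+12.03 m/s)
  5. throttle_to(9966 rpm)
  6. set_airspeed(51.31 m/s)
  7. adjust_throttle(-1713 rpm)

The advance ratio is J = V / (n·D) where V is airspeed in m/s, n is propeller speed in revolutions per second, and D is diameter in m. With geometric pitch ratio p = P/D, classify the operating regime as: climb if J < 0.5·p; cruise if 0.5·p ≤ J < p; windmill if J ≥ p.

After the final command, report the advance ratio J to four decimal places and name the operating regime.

J = 0.1674, regime = climb

set_propeller: D = 2.229 m, P = 2.862 m (p = P/D = 1.283984); state ← (V=0, rpm=0)
set_airspeed(39.52): V ← 39.52 m/s
throttle_to(7666): rpm ← 7666
adjust_airspeed(+12.03): V ← 39.52 +12.03 = 51.55 m/s
throttle_to(9966): rpm ← 9966
set_airspeed(51.31): V ← 51.31 m/s
adjust_throttle(-1713): rpm ← 9966 -1713 = 8253
final state: V = 51.31 m/s, rpm = 8253 → n = rpm/60 = 137.550000 rev/s
J = V / (n·D) = 51.31 / (137.550000 × 2.229) = 0.167352
regime bands: climb J<0.6420 | cruise [0.6420, 1.2840) | windmill J≥1.2840
J = 0.1674 → climb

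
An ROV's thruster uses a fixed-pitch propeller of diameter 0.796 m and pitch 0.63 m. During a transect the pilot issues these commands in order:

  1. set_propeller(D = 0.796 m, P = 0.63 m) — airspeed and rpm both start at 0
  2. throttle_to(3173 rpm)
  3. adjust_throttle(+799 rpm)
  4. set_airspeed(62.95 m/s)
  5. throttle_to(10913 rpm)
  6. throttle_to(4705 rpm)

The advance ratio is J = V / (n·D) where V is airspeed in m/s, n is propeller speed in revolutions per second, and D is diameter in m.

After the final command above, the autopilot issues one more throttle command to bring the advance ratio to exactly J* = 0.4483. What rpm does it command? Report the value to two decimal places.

rpm = 10584.37

set_propeller: D = 0.796 m, P = 0.63 m (p = P/D = 0.791457); state ← (V=0, rpm=0)
throttle_to(3173): rpm ← 3173
adjust_throttle(+799): rpm ← 3173 +799 = 3972
set_airspeed(62.95): V ← 62.95 m/s
throttle_to(10913): rpm ← 10913
throttle_to(4705): rpm ← 4705
final state: V = 62.95 m/s, rpm = 4705 → n = rpm/60 = 78.416667 rev/s
target J* = 0.4483; solve J* = V/(n·D) for n: n = V/(J*·D) = 62.95/(0.4483 × 0.796) = 176.406234 rev/s
rpm = 60·n = 10584.374023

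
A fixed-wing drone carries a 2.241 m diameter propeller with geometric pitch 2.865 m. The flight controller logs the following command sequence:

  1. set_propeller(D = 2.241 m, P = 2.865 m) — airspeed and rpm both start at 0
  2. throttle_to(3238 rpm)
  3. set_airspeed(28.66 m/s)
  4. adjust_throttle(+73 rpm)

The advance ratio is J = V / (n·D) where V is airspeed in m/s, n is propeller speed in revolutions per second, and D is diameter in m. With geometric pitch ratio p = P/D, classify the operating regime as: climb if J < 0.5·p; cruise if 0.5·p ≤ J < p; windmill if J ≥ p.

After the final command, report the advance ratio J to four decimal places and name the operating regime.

set_propeller: D = 2.241 m, P = 2.865 m (p = P/D = 1.278447); state ← (V=0, rpm=0)
throttle_to(3238): rpm ← 3238
set_airspeed(28.66): V ← 28.66 m/s
adjust_throttle(+73): rpm ← 3238 +73 = 3311
final state: V = 28.66 m/s, rpm = 3311 → n = rpm/60 = 55.183333 rev/s
J = V / (n·D) = 28.66 / (55.183333 × 2.241) = 0.231754
regime bands: climb J<0.6392 | cruise [0.6392, 1.2784) | windmill J≥1.2784
J = 0.2318 → climb

J = 0.2318, regime = climb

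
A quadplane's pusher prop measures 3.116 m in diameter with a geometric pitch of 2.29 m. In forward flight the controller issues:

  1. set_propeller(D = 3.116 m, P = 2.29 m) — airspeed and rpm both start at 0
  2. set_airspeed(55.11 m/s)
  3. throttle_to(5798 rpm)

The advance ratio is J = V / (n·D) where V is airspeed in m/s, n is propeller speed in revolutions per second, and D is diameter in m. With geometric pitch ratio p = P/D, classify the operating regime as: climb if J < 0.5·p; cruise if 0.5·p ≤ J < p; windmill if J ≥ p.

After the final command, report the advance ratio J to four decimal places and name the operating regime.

set_propeller: D = 3.116 m, P = 2.29 m (p = P/D = 0.734917); state ← (V=0, rpm=0)
set_airspeed(55.11): V ← 55.11 m/s
throttle_to(5798): rpm ← 5798
final state: V = 55.11 m/s, rpm = 5798 → n = rpm/60 = 96.633333 rev/s
J = V / (n·D) = 55.11 / (96.633333 × 3.116) = 0.183023
regime bands: climb J<0.3675 | cruise [0.3675, 0.7349) | windmill J≥0.7349
J = 0.1830 → climb

J = 0.1830, regime = climb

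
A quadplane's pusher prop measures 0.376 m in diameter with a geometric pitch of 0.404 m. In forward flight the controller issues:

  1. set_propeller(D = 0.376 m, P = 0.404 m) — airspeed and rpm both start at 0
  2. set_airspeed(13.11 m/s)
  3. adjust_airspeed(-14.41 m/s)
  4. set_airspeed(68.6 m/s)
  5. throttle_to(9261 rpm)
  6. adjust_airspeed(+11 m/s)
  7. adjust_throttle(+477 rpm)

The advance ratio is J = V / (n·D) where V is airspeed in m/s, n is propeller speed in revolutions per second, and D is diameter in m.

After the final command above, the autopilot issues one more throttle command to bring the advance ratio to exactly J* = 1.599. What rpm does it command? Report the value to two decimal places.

rpm = 7943.79

set_propeller: D = 0.376 m, P = 0.404 m (p = P/D = 1.074468); state ← (V=0, rpm=0)
set_airspeed(13.11): V ← 13.11 m/s
adjust_airspeed(-14.41): V ← 13.11 -14.41 = -1.3 m/s
set_airspeed(68.6): V ← 68.6 m/s
throttle_to(9261): rpm ← 9261
adjust_airspeed(+11): V ← 68.6 +11 = 79.6 m/s
adjust_throttle(+477): rpm ← 9261 +477 = 9738
final state: V = 79.6 m/s, rpm = 9738 → n = rpm/60 = 162.300000 rev/s
target J* = 1.599; solve J* = V/(n·D) for n: n = V/(J*·D) = 79.6/(1.599 × 0.376) = 132.396578 rev/s
rpm = 60·n = 7943.794659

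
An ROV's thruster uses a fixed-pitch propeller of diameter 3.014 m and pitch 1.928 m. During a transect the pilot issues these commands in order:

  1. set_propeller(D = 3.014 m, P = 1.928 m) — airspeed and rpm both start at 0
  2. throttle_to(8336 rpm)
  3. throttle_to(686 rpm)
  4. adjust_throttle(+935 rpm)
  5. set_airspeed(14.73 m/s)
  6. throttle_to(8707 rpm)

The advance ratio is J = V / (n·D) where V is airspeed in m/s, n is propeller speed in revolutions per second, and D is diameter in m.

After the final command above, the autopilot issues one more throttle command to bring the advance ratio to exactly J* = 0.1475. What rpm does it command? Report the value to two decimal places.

rpm = 1988.01

set_propeller: D = 3.014 m, P = 1.928 m (p = P/D = 0.639681); state ← (V=0, rpm=0)
throttle_to(8336): rpm ← 8336
throttle_to(686): rpm ← 686
adjust_throttle(+935): rpm ← 686 +935 = 1621
set_airspeed(14.73): V ← 14.73 m/s
throttle_to(8707): rpm ← 8707
final state: V = 14.73 m/s, rpm = 8707 → n = rpm/60 = 145.116667 rev/s
target J* = 0.1475; solve J* = V/(n·D) for n: n = V/(J*·D) = 14.73/(0.1475 × 3.014) = 33.133513 rev/s
rpm = 60·n = 1988.010752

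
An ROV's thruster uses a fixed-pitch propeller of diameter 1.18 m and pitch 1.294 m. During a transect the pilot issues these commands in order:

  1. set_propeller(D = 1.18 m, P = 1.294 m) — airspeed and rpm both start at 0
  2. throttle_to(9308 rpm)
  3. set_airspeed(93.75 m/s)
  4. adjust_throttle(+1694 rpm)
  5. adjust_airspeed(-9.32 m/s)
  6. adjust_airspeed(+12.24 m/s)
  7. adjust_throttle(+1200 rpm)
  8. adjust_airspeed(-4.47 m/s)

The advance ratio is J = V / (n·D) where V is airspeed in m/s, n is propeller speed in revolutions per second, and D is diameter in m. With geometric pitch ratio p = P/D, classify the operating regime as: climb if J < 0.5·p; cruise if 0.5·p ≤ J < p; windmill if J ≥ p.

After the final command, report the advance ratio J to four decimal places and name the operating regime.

J = 0.3842, regime = climb

set_propeller: D = 1.18 m, P = 1.294 m (p = P/D = 1.096610); state ← (V=0, rpm=0)
throttle_to(9308): rpm ← 9308
set_airspeed(93.75): V ← 93.75 m/s
adjust_throttle(+1694): rpm ← 9308 +1694 = 11002
adjust_airspeed(-9.32): V ← 93.75 -9.32 = 84.43 m/s
adjust_airspeed(+12.24): V ← 84.43 +12.24 = 96.67 m/s
adjust_throttle(+1200): rpm ← 11002 +1200 = 12202
adjust_airspeed(-4.47): V ← 96.67 -4.47 = 92.2 m/s
final state: V = 92.2 m/s, rpm = 12202 → n = rpm/60 = 203.366667 rev/s
J = V / (n·D) = 92.2 / (203.366667 × 1.18) = 0.384210
regime bands: climb J<0.5483 | cruise [0.5483, 1.0966) | windmill J≥1.0966
J = 0.3842 → climb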